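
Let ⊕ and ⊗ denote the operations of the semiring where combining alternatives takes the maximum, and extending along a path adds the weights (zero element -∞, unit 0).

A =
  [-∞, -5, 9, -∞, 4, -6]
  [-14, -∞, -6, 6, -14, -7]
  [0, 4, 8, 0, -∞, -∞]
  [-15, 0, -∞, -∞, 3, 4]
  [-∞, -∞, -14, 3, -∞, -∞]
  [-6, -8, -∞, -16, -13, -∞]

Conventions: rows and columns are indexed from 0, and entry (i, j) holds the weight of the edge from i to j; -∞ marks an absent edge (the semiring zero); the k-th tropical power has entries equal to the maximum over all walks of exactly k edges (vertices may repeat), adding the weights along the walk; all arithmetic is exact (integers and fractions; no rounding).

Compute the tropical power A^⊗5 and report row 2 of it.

A^⊗2:
  [9, 13, 17, 9, -19, -12]
  [-6, 6, 2, -6, 9, 10]
  [8, 12, 16, 10, 4, 4]
  [-2, -4, -6, 6, -9, -7]
  [-12, 3, -6, -14, 6, 7]
  [-22, -11, 3, -2, -2, -12]
A^⊗3:
  [17, 21, 25, 19, 13, 13]
  [4, 6, 10, 12, -2, -1]
  [16, 20, 24, 18, 13, 14]
  [-6, 6, 7, 2, 9, 10]
  [1, -1, 2, 9, -6, -4]
  [3, 7, 11, 3, 1, 2]
A^⊗4:
  [25, 29, 33, 27, 22, 23]
  [10, 14, 18, 12, 15, 16]
  [24, 28, 32, 26, 21, 22]
  [7, 11, 15, 12, 5, 6]
  [2, 9, 10, 5, 12, 13]
  [11, 15, 19, 13, 7, 7]
A^⊗5:
  [33, 37, 41, 35, 30, 31]
  [18, 22, 26, 20, 15, 16]
  [32, 36, 40, 34, 29, 30]
  [15, 19, 23, 17, 15, 16]
  [10, 14, 18, 15, 8, 9]
  [19, 23, 27, 21, 16, 17]
Answer: row 2 of A^⊗5 = [32, 36, 40, 34, 29, 30]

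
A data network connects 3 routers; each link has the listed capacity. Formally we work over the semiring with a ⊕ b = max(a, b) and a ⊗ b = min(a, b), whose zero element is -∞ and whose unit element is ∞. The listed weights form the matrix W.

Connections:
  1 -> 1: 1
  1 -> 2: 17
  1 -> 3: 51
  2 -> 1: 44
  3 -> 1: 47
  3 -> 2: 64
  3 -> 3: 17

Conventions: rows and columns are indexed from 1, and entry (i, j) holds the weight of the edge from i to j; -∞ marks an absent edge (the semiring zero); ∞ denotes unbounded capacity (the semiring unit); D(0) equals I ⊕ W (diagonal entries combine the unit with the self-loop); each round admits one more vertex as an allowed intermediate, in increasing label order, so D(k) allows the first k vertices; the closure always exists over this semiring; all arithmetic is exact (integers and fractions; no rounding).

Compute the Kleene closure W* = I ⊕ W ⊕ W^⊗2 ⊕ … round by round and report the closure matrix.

D(0):
  [∞, 17, 51]
  [44, ∞, -∞]
  [47, 64, ∞]
D(1):
  [∞, 17, 51]
  [44, ∞, 44]
  [47, 64, ∞]
D(2):
  [∞, 17, 51]
  [44, ∞, 44]
  [47, 64, ∞]
D(3):
  [∞, 51, 51]
  [44, ∞, 44]
  [47, 64, ∞]
Answer: W* = [[∞, 51, 51], [44, ∞, 44], [47, 64, ∞]]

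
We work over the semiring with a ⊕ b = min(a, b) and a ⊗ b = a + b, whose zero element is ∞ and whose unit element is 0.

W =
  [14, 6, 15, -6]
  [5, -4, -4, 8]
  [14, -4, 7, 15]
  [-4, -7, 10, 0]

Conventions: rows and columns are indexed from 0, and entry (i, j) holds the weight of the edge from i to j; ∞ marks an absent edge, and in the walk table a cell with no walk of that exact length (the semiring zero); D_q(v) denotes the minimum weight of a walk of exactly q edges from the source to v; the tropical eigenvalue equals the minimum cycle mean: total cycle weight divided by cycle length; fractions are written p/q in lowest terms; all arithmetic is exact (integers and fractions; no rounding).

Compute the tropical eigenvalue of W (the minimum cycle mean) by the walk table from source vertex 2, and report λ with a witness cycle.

q=0: [∞, ∞, 0, ∞]
q=1: [14, -4, 7, 15]
q=2: [1, -8, -8, 4]
q=3: [-3, -12, -12, -5]
q=4: [-9, -16, -16, -9]
Optimal cycle mean attained by: cycle 0->3->0, total (-6) + (-4), length 2.
Answer: λ = -5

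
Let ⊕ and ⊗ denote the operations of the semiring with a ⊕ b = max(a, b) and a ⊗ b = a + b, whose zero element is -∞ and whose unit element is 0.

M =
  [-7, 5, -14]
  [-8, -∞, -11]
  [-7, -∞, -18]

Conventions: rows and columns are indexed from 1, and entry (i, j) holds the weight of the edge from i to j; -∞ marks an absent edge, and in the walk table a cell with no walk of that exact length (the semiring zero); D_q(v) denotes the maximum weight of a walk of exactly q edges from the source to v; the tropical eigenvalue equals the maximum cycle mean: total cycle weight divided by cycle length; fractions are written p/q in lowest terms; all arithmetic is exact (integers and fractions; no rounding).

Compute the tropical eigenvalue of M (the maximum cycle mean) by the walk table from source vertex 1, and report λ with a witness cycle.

q=0: [0, -∞, -∞]
q=1: [-7, 5, -14]
q=2: [-3, -2, -6]
q=3: [-10, 2, -13]
Optimal cycle mean attained by: cycle 1->2->1, total 5 + (-8), length 2.
Answer: λ = -3/2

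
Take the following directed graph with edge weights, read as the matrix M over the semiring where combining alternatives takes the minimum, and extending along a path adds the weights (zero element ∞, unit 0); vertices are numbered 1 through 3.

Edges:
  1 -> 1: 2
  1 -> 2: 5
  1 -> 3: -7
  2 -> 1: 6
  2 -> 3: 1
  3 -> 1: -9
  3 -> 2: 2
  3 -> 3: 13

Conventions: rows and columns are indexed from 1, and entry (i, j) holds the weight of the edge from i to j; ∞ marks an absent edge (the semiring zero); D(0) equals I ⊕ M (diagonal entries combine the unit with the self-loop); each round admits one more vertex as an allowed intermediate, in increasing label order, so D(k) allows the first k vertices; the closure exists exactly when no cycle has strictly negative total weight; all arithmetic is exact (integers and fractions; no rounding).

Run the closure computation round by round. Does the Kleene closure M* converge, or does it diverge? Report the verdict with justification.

D(0):
  [0, 5, -7]
  [6, 0, 1]
  [-9, 2, 0]
Detection: at round 1, diagonal entry (3, 3) turns strictly negative.
Key observation: the cycle 3->1->3 has total weight (-9) + (-7), which is strictly negative.
Answer: DIVERGES — negative cycle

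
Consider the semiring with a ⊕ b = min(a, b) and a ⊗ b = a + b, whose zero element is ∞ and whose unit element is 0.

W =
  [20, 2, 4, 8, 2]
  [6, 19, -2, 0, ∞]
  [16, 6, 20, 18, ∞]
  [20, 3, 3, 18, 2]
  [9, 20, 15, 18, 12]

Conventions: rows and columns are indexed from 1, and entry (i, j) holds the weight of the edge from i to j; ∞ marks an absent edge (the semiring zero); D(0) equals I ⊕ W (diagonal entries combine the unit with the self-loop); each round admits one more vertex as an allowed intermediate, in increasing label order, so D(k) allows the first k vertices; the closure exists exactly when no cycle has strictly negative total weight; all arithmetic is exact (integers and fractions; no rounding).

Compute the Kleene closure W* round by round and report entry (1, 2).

D(0):
  [0, 2, 4, 8, 2]
  [6, 0, -2, 0, ∞]
  [16, 6, 0, 18, ∞]
  [20, 3, 3, 0, 2]
  [9, 20, 15, 18, 0]
D(1):
  [0, 2, 4, 8, 2]
  [6, 0, -2, 0, 8]
  [16, 6, 0, 18, 18]
  [20, 3, 3, 0, 2]
  [9, 11, 13, 17, 0]
D(2):
  [0, 2, 0, 2, 2]
  [6, 0, -2, 0, 8]
  [12, 6, 0, 6, 14]
  [9, 3, 1, 0, 2]
  [9, 11, 9, 11, 0]
D(3):
  [0, 2, 0, 2, 2]
  [6, 0, -2, 0, 8]
  [12, 6, 0, 6, 14]
  [9, 3, 1, 0, 2]
  [9, 11, 9, 11, 0]
D(4):
  [0, 2, 0, 2, 2]
  [6, 0, -2, 0, 2]
  [12, 6, 0, 6, 8]
  [9, 3, 1, 0, 2]
  [9, 11, 9, 11, 0]
D(5):
  [0, 2, 0, 2, 2]
  [6, 0, -2, 0, 2]
  [12, 6, 0, 6, 8]
  [9, 3, 1, 0, 2]
  [9, 11, 9, 11, 0]
Answer: W*[1][2] = 2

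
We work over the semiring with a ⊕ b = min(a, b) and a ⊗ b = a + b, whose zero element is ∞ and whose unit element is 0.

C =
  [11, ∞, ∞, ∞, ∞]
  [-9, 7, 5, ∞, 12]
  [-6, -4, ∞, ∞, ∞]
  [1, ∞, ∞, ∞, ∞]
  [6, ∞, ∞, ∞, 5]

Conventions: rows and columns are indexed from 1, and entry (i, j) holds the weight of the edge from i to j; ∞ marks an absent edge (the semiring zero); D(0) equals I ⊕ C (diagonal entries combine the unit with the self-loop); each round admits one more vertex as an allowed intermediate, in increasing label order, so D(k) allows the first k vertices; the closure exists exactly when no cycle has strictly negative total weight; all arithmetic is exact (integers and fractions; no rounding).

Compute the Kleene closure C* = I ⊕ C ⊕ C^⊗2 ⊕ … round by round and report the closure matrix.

D(0):
  [0, ∞, ∞, ∞, ∞]
  [-9, 0, 5, ∞, 12]
  [-6, -4, 0, ∞, ∞]
  [1, ∞, ∞, 0, ∞]
  [6, ∞, ∞, ∞, 0]
D(1):
  [0, ∞, ∞, ∞, ∞]
  [-9, 0, 5, ∞, 12]
  [-6, -4, 0, ∞, ∞]
  [1, ∞, ∞, 0, ∞]
  [6, ∞, ∞, ∞, 0]
D(2):
  [0, ∞, ∞, ∞, ∞]
  [-9, 0, 5, ∞, 12]
  [-13, -4, 0, ∞, 8]
  [1, ∞, ∞, 0, ∞]
  [6, ∞, ∞, ∞, 0]
D(3):
  [0, ∞, ∞, ∞, ∞]
  [-9, 0, 5, ∞, 12]
  [-13, -4, 0, ∞, 8]
  [1, ∞, ∞, 0, ∞]
  [6, ∞, ∞, ∞, 0]
D(4):
  [0, ∞, ∞, ∞, ∞]
  [-9, 0, 5, ∞, 12]
  [-13, -4, 0, ∞, 8]
  [1, ∞, ∞, 0, ∞]
  [6, ∞, ∞, ∞, 0]
D(5):
  [0, ∞, ∞, ∞, ∞]
  [-9, 0, 5, ∞, 12]
  [-13, -4, 0, ∞, 8]
  [1, ∞, ∞, 0, ∞]
  [6, ∞, ∞, ∞, 0]
Answer: C* = [[0, ∞, ∞, ∞, ∞], [-9, 0, 5, ∞, 12], [-13, -4, 0, ∞, 8], [1, ∞, ∞, 0, ∞], [6, ∞, ∞, ∞, 0]]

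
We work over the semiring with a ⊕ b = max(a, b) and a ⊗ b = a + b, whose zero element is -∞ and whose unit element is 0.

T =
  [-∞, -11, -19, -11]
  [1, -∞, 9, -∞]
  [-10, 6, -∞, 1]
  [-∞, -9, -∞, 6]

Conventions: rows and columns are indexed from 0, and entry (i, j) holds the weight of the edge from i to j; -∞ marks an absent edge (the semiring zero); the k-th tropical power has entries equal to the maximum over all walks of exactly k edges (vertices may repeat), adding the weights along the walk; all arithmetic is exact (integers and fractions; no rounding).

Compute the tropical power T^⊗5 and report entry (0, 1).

T^⊗2:
  [-10, -13, -2, -5]
  [-1, 15, -18, 10]
  [7, -8, 15, 7]
  [-8, -3, 0, 12]
T^⊗3:
  [-12, 4, -4, 1]
  [16, 1, 24, 16]
  [5, 21, 1, 16]
  [-2, 6, 6, 18]
T^⊗4:
  [5, 2, 13, 7]
  [14, 30, 10, 25]
  [22, 7, 30, 22]
  [7, 12, 15, 24]
T^⊗5:
  [3, 19, 11, 14]
  [31, 16, 39, 31]
  [20, 36, 16, 31]
  [13, 21, 21, 30]
Key observation: the optimum is the walk 0->1->2->1->2->1, with weight (-11) + 9 + 6 + 9 + 6 = 19.
Optimal value attained by: walk 0->1->2->1->2->1.
Answer: (T^⊗5)[0][1] = 19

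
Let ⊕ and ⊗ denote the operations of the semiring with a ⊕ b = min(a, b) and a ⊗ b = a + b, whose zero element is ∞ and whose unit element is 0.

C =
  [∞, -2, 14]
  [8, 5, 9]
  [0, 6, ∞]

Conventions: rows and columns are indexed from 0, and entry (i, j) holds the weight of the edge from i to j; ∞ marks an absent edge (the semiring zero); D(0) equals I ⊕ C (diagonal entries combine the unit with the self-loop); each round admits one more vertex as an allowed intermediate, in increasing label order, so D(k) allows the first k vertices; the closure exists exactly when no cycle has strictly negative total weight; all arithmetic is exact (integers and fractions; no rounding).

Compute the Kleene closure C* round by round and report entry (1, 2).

D(0):
  [0, -2, 14]
  [8, 0, 9]
  [0, 6, 0]
D(1):
  [0, -2, 14]
  [8, 0, 9]
  [0, -2, 0]
D(2):
  [0, -2, 7]
  [8, 0, 9]
  [0, -2, 0]
D(3):
  [0, -2, 7]
  [8, 0, 9]
  [0, -2, 0]
Answer: C*[1][2] = 9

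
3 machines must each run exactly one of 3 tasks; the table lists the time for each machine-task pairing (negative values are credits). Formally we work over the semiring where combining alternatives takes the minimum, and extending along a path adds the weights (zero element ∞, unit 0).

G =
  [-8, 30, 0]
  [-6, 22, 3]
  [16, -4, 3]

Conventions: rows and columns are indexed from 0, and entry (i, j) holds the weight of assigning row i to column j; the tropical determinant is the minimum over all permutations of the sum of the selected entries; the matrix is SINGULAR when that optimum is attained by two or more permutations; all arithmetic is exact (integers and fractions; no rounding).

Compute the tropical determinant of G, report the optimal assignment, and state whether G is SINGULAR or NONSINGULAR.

σ = (0, 1, 2): (-8) + 22 + 3 = 17
σ = (0, 2, 1): (-8) + 3 + (-4) = -9
σ = (1, 0, 2): 30 + (-6) + 3 = 27
σ = (1, 2, 0): 30 + 3 + 16 = 49
σ = (2, 0, 1): 0 + (-6) + (-4) = -10
σ = (2, 1, 0): 0 + 22 + 16 = 38
Optimal value attained by: σ = (2, 0, 1).
Answer: det⊕(G) = -10; verdict: NONSINGULAR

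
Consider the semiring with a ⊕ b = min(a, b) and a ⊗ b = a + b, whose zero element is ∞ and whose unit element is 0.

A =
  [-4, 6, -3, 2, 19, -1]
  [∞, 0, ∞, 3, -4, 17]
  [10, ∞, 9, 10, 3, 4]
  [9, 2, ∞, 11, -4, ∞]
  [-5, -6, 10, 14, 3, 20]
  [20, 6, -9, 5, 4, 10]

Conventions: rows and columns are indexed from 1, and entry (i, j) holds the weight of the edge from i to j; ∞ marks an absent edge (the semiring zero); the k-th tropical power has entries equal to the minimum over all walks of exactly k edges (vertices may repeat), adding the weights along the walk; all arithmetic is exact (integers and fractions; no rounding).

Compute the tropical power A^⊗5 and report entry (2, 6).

A^⊗2:
  [-8, 2, -10, -2, -2, -5]
  [-9, -10, 6, 3, -4, 16]
  [-2, -3, -5, 9, 6, 9]
  [-9, -10, 6, 5, -2, 8]
  [-9, -6, -8, -3, -10, -6]
  [-1, -2, 0, 1, -6, -5]
A^⊗3:
  [-12, -8, -14, -6, -7, -9]
  [-13, -10, -12, -7, -14, -10]
  [-6, -3, -5, 0, -7, -3]
  [-13, -10, -12, -7, -14, -10]
  [-15, -16, -15, -7, -10, -10]
  [-11, -12, -14, 0, -6, -2]
A^⊗4:
  [-16, -13, -18, -10, -12, -13]
  [-19, -20, -19, -11, -14, -14]
  [-12, -13, -12, -4, -7, -7]
  [-19, -20, -19, -11, -14, -14]
  [-19, -16, -19, -13, -20, -16]
  [-15, -12, -14, -9, -16, -12]
A^⊗5:
  [-20, -18, -22, -14, -17, -17]
  [-23, -20, -23, -17, -24, -20]
  [-16, -13, -16, -10, -17, -13]
  [-23, -20, -23, -17, -24, -20]
  [-25, -26, -25, -17, -20, -20]
  [-21, -22, -21, -13, -16, -16]
Key observation: the optimum is the walk 2->5->2->5->1->6, with weight (-4) + (-6) + (-4) + (-5) + (-1) = -20.
Optimal value attained by: walk 2->5->2->5->1->6.
Answer: (A^⊗5)[2][6] = -20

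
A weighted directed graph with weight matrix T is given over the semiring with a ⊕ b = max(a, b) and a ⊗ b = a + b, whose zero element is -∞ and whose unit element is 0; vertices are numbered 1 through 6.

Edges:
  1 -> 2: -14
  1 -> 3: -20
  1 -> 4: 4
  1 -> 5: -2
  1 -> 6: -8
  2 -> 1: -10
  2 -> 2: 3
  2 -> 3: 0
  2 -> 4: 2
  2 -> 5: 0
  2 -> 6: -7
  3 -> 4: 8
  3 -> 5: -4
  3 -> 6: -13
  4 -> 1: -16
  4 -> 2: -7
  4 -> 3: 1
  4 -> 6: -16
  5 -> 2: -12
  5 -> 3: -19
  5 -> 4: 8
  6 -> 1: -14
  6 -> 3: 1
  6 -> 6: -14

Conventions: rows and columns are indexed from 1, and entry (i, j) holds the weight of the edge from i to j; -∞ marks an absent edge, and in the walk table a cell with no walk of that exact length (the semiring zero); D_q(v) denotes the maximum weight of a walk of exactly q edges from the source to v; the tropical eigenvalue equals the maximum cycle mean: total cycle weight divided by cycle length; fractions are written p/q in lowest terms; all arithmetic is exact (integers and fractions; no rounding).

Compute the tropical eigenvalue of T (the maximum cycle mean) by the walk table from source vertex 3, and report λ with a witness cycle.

q=0: [-∞, -∞, 0, -∞, -∞, -∞]
q=1: [-∞, -∞, -∞, 8, -4, -13]
q=2: [-8, 1, 9, 4, -∞, -8]
q=3: [-9, 4, 5, 17, 5, -4]
q=4: [1, 10, 18, 13, 4, 1]
q=5: [0, 13, 14, 26, 14, 5]
q=6: [10, 19, 27, 22, 13, 10]
Optimal cycle mean attained by: cycle 3->4->3, total 8 + 1, length 2.
Answer: λ = 9/2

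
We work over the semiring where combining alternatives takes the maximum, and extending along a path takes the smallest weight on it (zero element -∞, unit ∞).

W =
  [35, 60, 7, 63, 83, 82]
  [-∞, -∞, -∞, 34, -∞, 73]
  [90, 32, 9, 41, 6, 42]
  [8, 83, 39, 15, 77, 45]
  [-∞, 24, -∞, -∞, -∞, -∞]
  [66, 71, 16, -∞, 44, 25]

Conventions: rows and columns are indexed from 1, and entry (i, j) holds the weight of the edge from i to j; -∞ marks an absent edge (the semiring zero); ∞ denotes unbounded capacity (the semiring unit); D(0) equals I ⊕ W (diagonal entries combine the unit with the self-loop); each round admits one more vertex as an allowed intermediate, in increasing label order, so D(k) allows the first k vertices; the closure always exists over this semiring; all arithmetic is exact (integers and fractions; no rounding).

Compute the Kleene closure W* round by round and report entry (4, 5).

D(0):
  [∞, 60, 7, 63, 83, 82]
  [-∞, ∞, -∞, 34, -∞, 73]
  [90, 32, ∞, 41, 6, 42]
  [8, 83, 39, ∞, 77, 45]
  [-∞, 24, -∞, -∞, ∞, -∞]
  [66, 71, 16, -∞, 44, ∞]
D(1):
  [∞, 60, 7, 63, 83, 82]
  [-∞, ∞, -∞, 34, -∞, 73]
  [90, 60, ∞, 63, 83, 82]
  [8, 83, 39, ∞, 77, 45]
  [-∞, 24, -∞, -∞, ∞, -∞]
  [66, 71, 16, 63, 66, ∞]
D(2):
  [∞, 60, 7, 63, 83, 82]
  [-∞, ∞, -∞, 34, -∞, 73]
  [90, 60, ∞, 63, 83, 82]
  [8, 83, 39, ∞, 77, 73]
  [-∞, 24, -∞, 24, ∞, 24]
  [66, 71, 16, 63, 66, ∞]
D(3):
  [∞, 60, 7, 63, 83, 82]
  [-∞, ∞, -∞, 34, -∞, 73]
  [90, 60, ∞, 63, 83, 82]
  [39, 83, 39, ∞, 77, 73]
  [-∞, 24, -∞, 24, ∞, 24]
  [66, 71, 16, 63, 66, ∞]
D(4):
  [∞, 63, 39, 63, 83, 82]
  [34, ∞, 34, 34, 34, 73]
  [90, 63, ∞, 63, 83, 82]
  [39, 83, 39, ∞, 77, 73]
  [24, 24, 24, 24, ∞, 24]
  [66, 71, 39, 63, 66, ∞]
D(5):
  [∞, 63, 39, 63, 83, 82]
  [34, ∞, 34, 34, 34, 73]
  [90, 63, ∞, 63, 83, 82]
  [39, 83, 39, ∞, 77, 73]
  [24, 24, 24, 24, ∞, 24]
  [66, 71, 39, 63, 66, ∞]
D(6):
  [∞, 71, 39, 63, 83, 82]
  [66, ∞, 39, 63, 66, 73]
  [90, 71, ∞, 63, 83, 82]
  [66, 83, 39, ∞, 77, 73]
  [24, 24, 24, 24, ∞, 24]
  [66, 71, 39, 63, 66, ∞]
Answer: W*[4][5] = 77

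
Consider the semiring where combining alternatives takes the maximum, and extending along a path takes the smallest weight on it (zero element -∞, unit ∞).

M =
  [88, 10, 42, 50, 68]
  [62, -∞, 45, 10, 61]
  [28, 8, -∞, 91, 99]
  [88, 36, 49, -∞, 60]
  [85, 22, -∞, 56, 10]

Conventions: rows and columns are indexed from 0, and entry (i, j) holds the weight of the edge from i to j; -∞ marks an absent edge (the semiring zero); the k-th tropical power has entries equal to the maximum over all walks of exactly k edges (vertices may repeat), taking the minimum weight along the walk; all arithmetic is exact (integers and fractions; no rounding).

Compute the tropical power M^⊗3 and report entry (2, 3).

M^⊗2:
  [88, 36, 49, 56, 68]
  [62, 22, 42, 56, 62]
  [88, 36, 49, 56, 60]
  [88, 22, 42, 56, 68]
  [85, 36, 49, 50, 68]
M^⊗3:
  [88, 36, 49, 56, 68]
  [62, 36, 49, 56, 62]
  [88, 36, 49, 56, 68]
  [88, 36, 49, 56, 68]
  [85, 36, 49, 56, 68]
Key observation: the optimum is the walk 2->3->4->3, with weight 91 min 60 min 56 = 56.
Optimal value attained by: walk 2->3->4->3.
Answer: (M^⊗3)[2][3] = 56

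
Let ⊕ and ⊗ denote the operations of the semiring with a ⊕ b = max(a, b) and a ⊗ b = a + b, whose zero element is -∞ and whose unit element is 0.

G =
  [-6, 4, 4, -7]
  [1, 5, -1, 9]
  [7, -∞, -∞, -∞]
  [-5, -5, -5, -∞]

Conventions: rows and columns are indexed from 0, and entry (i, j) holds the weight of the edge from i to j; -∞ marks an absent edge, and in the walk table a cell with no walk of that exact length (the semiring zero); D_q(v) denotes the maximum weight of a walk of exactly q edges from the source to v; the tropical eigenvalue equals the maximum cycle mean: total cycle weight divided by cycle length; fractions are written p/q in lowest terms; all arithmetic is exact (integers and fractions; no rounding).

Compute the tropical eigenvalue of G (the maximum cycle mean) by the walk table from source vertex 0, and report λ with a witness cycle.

q=0: [0, -∞, -∞, -∞]
q=1: [-6, 4, 4, -7]
q=2: [11, 9, 3, 13]
q=3: [10, 15, 15, 18]
q=4: [22, 20, 14, 24]
Optimal cycle mean attained by: cycle 0->2->0, total 4 + 7, length 2.
Answer: λ = 11/2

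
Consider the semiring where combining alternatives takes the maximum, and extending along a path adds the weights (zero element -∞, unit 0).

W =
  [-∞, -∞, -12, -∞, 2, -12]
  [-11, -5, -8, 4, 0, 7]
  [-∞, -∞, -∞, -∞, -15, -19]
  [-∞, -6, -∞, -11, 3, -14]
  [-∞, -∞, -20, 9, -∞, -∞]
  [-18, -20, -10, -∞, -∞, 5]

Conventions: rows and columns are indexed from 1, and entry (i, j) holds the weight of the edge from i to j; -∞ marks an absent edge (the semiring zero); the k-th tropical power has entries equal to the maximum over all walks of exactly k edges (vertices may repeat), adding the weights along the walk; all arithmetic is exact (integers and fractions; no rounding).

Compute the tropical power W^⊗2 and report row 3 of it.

W^⊗2:
  [-30, -32, -18, 11, -27, -7]
  [-11, -2, -3, 9, 7, 12]
  [-37, -39, -29, -6, -∞, -14]
  [-17, -11, -14, 12, -6, 1]
  [-∞, 3, -∞, -2, 12, -5]
  [-13, -15, -5, -16, -16, 10]
Answer: row 3 of W^⊗2 = [-37, -39, -29, -6, -∞, -14]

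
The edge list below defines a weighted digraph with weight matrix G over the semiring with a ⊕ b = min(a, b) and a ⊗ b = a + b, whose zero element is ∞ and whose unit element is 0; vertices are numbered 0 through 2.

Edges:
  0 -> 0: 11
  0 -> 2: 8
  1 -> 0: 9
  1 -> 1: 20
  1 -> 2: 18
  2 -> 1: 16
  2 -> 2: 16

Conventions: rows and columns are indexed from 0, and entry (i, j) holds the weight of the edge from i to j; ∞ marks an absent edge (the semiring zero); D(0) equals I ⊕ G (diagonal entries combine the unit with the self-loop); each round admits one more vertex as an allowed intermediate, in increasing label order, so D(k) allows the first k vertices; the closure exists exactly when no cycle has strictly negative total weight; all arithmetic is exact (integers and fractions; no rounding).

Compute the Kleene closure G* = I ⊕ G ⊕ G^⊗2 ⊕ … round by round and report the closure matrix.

D(0):
  [0, ∞, 8]
  [9, 0, 18]
  [∞, 16, 0]
D(1):
  [0, ∞, 8]
  [9, 0, 17]
  [∞, 16, 0]
D(2):
  [0, ∞, 8]
  [9, 0, 17]
  [25, 16, 0]
D(3):
  [0, 24, 8]
  [9, 0, 17]
  [25, 16, 0]
Answer: G* = [[0, 24, 8], [9, 0, 17], [25, 16, 0]]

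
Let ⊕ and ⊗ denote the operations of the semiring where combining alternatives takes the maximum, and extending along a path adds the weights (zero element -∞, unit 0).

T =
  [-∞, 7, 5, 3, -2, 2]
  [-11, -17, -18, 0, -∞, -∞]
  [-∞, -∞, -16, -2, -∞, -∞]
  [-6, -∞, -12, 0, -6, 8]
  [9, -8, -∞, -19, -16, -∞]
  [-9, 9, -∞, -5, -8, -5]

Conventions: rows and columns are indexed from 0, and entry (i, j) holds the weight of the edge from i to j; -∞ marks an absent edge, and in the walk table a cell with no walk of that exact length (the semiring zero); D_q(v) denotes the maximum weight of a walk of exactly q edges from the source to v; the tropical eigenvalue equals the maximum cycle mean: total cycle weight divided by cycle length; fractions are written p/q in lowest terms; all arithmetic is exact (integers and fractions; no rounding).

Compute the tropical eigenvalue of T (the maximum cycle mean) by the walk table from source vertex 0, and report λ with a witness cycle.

q=0: [0, -∞, -∞, -∞, -∞, -∞]
q=1: [-∞, 7, 5, 3, -2, 2]
q=2: [7, 11, -9, 7, -3, 11]
q=3: [6, 20, 12, 11, 5, 15]
q=4: [14, 24, 11, 20, 7, 19]
q=5: [16, 28, 19, 24, 14, 28]
q=6: [23, 37, 21, 28, 20, 32]
Optimal cycle mean attained by: cycle 1->3->5->1, total 0 + 8 + 9, length 3.
Answer: λ = 17/3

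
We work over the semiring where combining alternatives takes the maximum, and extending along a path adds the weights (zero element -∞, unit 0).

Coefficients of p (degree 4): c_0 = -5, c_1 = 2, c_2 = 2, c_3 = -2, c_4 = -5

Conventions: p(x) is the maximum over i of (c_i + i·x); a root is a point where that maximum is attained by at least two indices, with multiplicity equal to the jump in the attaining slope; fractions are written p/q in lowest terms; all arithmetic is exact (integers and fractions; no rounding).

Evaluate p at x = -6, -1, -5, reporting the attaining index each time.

p(-6) = max(-5+0·(-6)=-5, 2+1·(-6)=-4, 2+2·(-6)=-10, -2+3·(-6)=-20, -5+4·(-6)=-29) = -4 (attained by i=1)
p(-1) = max(-5+0·(-1)=-5, 2+1·(-1)=1, 2+2·(-1)=0, -2+3·(-1)=-5, -5+4·(-1)=-9) = 1 (attained by i=1)
p(-5) = max(-5+0·(-5)=-5, 2+1·(-5)=-3, 2+2·(-5)=-8, -2+3·(-5)=-17, -5+4·(-5)=-25) = -3 (attained by i=1)
Answer: p(-6) = -4; p(-1) = 1; p(-5) = -3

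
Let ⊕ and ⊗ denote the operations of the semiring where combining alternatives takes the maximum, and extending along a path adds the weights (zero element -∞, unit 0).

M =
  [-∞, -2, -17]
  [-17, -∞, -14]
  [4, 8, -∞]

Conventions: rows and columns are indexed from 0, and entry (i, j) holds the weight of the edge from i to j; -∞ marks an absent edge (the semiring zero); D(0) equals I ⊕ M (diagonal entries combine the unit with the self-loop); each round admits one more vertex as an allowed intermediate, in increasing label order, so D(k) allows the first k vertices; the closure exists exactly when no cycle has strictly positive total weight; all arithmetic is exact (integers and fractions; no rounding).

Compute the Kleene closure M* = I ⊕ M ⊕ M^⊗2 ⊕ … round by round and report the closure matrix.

D(0):
  [0, -2, -17]
  [-17, 0, -14]
  [4, 8, 0]
D(1):
  [0, -2, -17]
  [-17, 0, -14]
  [4, 8, 0]
D(2):
  [0, -2, -16]
  [-17, 0, -14]
  [4, 8, 0]
D(3):
  [0, -2, -16]
  [-10, 0, -14]
  [4, 8, 0]
Answer: M* = [[0, -2, -16], [-10, 0, -14], [4, 8, 0]]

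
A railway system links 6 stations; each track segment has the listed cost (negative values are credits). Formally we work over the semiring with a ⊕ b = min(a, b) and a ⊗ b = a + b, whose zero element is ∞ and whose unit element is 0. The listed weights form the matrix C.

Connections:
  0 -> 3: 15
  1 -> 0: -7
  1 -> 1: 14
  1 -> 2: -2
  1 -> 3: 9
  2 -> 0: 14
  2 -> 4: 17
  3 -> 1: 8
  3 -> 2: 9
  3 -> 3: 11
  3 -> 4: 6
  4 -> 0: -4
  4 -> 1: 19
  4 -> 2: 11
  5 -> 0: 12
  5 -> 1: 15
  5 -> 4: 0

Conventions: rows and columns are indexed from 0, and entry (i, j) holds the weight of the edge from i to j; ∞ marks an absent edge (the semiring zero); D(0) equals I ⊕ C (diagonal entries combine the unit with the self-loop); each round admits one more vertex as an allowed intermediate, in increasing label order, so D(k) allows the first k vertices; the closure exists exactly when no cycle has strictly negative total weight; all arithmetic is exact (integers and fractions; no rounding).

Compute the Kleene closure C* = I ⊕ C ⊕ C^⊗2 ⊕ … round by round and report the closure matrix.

D(0):
  [0, ∞, ∞, 15, ∞, ∞]
  [-7, 0, -2, 9, ∞, ∞]
  [14, ∞, 0, ∞, 17, ∞]
  [∞, 8, 9, 0, 6, ∞]
  [-4, 19, 11, ∞, 0, ∞]
  [12, 15, ∞, ∞, 0, 0]
D(1):
  [0, ∞, ∞, 15, ∞, ∞]
  [-7, 0, -2, 8, ∞, ∞]
  [14, ∞, 0, 29, 17, ∞]
  [∞, 8, 9, 0, 6, ∞]
  [-4, 19, 11, 11, 0, ∞]
  [12, 15, ∞, 27, 0, 0]
D(2):
  [0, ∞, ∞, 15, ∞, ∞]
  [-7, 0, -2, 8, ∞, ∞]
  [14, ∞, 0, 29, 17, ∞]
  [1, 8, 6, 0, 6, ∞]
  [-4, 19, 11, 11, 0, ∞]
  [8, 15, 13, 23, 0, 0]
D(3):
  [0, ∞, ∞, 15, ∞, ∞]
  [-7, 0, -2, 8, 15, ∞]
  [14, ∞, 0, 29, 17, ∞]
  [1, 8, 6, 0, 6, ∞]
  [-4, 19, 11, 11, 0, ∞]
  [8, 15, 13, 23, 0, 0]
D(4):
  [0, 23, 21, 15, 21, ∞]
  [-7, 0, -2, 8, 14, ∞]
  [14, 37, 0, 29, 17, ∞]
  [1, 8, 6, 0, 6, ∞]
  [-4, 19, 11, 11, 0, ∞]
  [8, 15, 13, 23, 0, 0]
D(5):
  [0, 23, 21, 15, 21, ∞]
  [-7, 0, -2, 8, 14, ∞]
  [13, 36, 0, 28, 17, ∞]
  [1, 8, 6, 0, 6, ∞]
  [-4, 19, 11, 11, 0, ∞]
  [-4, 15, 11, 11, 0, 0]
D(6):
  [0, 23, 21, 15, 21, ∞]
  [-7, 0, -2, 8, 14, ∞]
  [13, 36, 0, 28, 17, ∞]
  [1, 8, 6, 0, 6, ∞]
  [-4, 19, 11, 11, 0, ∞]
  [-4, 15, 11, 11, 0, 0]
Answer: C* = [[0, 23, 21, 15, 21, ∞], [-7, 0, -2, 8, 14, ∞], [13, 36, 0, 28, 17, ∞], [1, 8, 6, 0, 6, ∞], [-4, 19, 11, 11, 0, ∞], [-4, 15, 11, 11, 0, 0]]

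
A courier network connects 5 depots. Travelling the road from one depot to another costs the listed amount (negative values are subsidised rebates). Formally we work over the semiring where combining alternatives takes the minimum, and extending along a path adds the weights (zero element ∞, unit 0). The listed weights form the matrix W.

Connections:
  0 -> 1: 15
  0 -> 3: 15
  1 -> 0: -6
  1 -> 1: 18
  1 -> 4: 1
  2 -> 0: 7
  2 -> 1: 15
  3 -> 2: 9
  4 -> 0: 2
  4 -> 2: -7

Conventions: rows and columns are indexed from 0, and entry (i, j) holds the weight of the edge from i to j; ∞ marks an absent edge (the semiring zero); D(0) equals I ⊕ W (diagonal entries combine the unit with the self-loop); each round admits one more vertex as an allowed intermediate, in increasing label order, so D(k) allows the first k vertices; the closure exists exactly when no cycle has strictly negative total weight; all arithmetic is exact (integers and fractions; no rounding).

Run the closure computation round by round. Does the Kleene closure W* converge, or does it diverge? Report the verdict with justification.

D(0):
  [0, 15, ∞, 15, ∞]
  [-6, 0, ∞, ∞, 1]
  [7, 15, 0, ∞, ∞]
  [∞, ∞, 9, 0, ∞]
  [2, ∞, -7, ∞, 0]
D(1):
  [0, 15, ∞, 15, ∞]
  [-6, 0, ∞, 9, 1]
  [7, 15, 0, 22, ∞]
  [∞, ∞, 9, 0, ∞]
  [2, 17, -7, 17, 0]
D(2):
  [0, 15, ∞, 15, 16]
  [-6, 0, ∞, 9, 1]
  [7, 15, 0, 22, 16]
  [∞, ∞, 9, 0, ∞]
  [2, 17, -7, 17, 0]
D(3):
  [0, 15, ∞, 15, 16]
  [-6, 0, ∞, 9, 1]
  [7, 15, 0, 22, 16]
  [16, 24, 9, 0, 25]
  [0, 8, -7, 15, 0]
D(4):
  [0, 15, 24, 15, 16]
  [-6, 0, 18, 9, 1]
  [7, 15, 0, 22, 16]
  [16, 24, 9, 0, 25]
  [0, 8, -7, 15, 0]
D(5):
  [0, 15, 9, 15, 16]
  [-6, 0, -6, 9, 1]
  [7, 15, 0, 22, 16]
  [16, 24, 9, 0, 25]
  [0, 8, -7, 15, 0]
Key observation: every diagonal entry stays at the unit through all rounds, so no improving cycle exists.
Answer: CONVERGES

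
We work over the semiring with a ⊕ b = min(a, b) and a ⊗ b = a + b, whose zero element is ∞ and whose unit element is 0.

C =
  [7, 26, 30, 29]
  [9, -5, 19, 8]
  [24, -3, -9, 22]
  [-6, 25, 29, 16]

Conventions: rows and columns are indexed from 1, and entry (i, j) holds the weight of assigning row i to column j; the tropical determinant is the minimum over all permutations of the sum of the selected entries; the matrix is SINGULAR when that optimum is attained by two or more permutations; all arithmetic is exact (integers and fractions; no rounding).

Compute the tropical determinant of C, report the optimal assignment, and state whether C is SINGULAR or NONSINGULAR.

σ = (1, 2, 3, 4): 7 + (-5) + (-9) + 16 = 9
σ = (1, 2, 4, 3): 7 + (-5) + 22 + 29 = 53
σ = (1, 3, 2, 4): 7 + 19 + (-3) + 16 = 39
σ = (1, 3, 4, 2): 7 + 19 + 22 + 25 = 73
σ = (1, 4, 2, 3): 7 + 8 + (-3) + 29 = 41
σ = (1, 4, 3, 2): 7 + 8 + (-9) + 25 = 31
σ = (2, 1, 3, 4): 26 + 9 + (-9) + 16 = 42
σ = (2, 1, 4, 3): 26 + 9 + 22 + 29 = 86
σ = (2, 3, 1, 4): 26 + 19 + 24 + 16 = 85
σ = (2, 3, 4, 1): 26 + 19 + 22 + (-6) = 61
σ = (2, 4, 1, 3): 26 + 8 + 24 + 29 = 87
σ = (2, 4, 3, 1): 26 + 8 + (-9) + (-6) = 19
σ = (3, 1, 2, 4): 30 + 9 + (-3) + 16 = 52
σ = (3, 1, 4, 2): 30 + 9 + 22 + 25 = 86
σ = (3, 2, 1, 4): 30 + (-5) + 24 + 16 = 65
σ = (3, 2, 4, 1): 30 + (-5) + 22 + (-6) = 41
σ = (3, 4, 1, 2): 30 + 8 + 24 + 25 = 87
σ = (3, 4, 2, 1): 30 + 8 + (-3) + (-6) = 29
σ = (4, 1, 2, 3): 29 + 9 + (-3) + 29 = 64
σ = (4, 1, 3, 2): 29 + 9 + (-9) + 25 = 54
σ = (4, 2, 1, 3): 29 + (-5) + 24 + 29 = 77
σ = (4, 2, 3, 1): 29 + (-5) + (-9) + (-6) = 9
σ = (4, 3, 1, 2): 29 + 19 + 24 + 25 = 97
σ = (4, 3, 2, 1): 29 + 19 + (-3) + (-6) = 39
Optimal value attained by: σ = (1, 2, 3, 4).
Answer: det⊕(C) = 9; verdict: SINGULAR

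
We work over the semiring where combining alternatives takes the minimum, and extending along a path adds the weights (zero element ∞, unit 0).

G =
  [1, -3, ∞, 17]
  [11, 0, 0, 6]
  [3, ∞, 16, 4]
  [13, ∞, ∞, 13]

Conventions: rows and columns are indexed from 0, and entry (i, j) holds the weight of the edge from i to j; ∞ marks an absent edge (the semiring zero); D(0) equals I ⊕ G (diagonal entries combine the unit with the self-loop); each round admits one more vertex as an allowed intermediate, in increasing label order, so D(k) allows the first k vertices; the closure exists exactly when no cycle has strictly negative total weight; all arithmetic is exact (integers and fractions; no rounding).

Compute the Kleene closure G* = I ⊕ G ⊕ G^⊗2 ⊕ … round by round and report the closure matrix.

D(0):
  [0, -3, ∞, 17]
  [11, 0, 0, 6]
  [3, ∞, 0, 4]
  [13, ∞, ∞, 0]
D(1):
  [0, -3, ∞, 17]
  [11, 0, 0, 6]
  [3, 0, 0, 4]
  [13, 10, ∞, 0]
D(2):
  [0, -3, -3, 3]
  [11, 0, 0, 6]
  [3, 0, 0, 4]
  [13, 10, 10, 0]
D(3):
  [0, -3, -3, 1]
  [3, 0, 0, 4]
  [3, 0, 0, 4]
  [13, 10, 10, 0]
D(4):
  [0, -3, -3, 1]
  [3, 0, 0, 4]
  [3, 0, 0, 4]
  [13, 10, 10, 0]
Answer: G* = [[0, -3, -3, 1], [3, 0, 0, 4], [3, 0, 0, 4], [13, 10, 10, 0]]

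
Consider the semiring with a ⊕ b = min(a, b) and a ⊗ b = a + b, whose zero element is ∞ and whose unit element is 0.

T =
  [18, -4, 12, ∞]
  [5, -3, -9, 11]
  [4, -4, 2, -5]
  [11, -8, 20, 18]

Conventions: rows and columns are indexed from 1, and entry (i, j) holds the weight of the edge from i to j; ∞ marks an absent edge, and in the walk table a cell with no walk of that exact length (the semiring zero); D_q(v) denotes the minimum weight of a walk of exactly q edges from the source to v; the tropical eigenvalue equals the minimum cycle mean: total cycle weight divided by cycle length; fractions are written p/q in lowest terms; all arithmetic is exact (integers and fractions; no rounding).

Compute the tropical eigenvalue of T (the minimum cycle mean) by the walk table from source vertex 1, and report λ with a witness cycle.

q=0: [0, ∞, ∞, ∞]
q=1: [18, -4, 12, ∞]
q=2: [1, -7, -13, 7]
q=3: [-9, -17, -16, -18]
q=4: [-12, -26, -26, -21]
Optimal cycle mean attained by: cycle 2->3->4->2, total (-9) + (-5) + (-8), length 3.
Answer: λ = -22/3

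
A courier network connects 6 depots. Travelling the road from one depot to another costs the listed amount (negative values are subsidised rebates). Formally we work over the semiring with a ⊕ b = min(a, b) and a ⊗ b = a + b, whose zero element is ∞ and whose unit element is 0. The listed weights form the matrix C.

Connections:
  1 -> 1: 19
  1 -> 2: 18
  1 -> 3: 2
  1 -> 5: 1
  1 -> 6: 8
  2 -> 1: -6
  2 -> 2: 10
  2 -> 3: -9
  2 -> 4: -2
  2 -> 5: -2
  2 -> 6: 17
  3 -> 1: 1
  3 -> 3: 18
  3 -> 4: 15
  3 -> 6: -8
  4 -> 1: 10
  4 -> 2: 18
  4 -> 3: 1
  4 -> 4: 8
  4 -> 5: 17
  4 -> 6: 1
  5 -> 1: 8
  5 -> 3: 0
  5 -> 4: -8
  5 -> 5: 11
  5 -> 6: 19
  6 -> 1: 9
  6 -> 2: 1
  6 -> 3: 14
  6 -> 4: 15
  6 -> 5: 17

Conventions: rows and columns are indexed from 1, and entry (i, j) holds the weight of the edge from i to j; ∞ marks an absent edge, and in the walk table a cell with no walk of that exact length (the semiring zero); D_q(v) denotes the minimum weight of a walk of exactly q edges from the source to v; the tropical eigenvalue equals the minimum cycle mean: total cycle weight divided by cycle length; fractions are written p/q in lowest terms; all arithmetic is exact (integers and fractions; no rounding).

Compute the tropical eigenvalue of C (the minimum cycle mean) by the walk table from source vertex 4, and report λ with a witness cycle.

q=0: [∞, ∞, ∞, 0, ∞, ∞]
q=1: [10, 18, 1, 8, 17, 1]
q=2: [2, 2, 9, 9, 11, -7]
q=3: [-4, -6, -7, 0, 0, 1]
q=4: [-12, 2, -15, -8, -8, -15]
q=5: [-14, -14, -10, -16, -11, -23]
q=6: [-20, -22, -23, -19, -16, -18]
Optimal cycle mean attained by: cycle 2->3->6->2, total (-9) + (-8) + 1, length 3.
Answer: λ = -16/3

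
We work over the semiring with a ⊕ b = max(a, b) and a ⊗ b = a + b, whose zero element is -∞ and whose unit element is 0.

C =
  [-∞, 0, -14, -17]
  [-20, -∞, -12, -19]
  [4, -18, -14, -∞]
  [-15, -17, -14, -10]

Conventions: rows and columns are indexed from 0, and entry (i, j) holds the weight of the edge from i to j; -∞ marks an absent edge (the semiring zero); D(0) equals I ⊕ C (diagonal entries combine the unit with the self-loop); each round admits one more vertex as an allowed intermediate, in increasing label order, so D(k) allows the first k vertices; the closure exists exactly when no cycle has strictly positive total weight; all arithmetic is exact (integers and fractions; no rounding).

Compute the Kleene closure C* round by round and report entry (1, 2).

D(0):
  [0, 0, -14, -17]
  [-20, 0, -12, -19]
  [4, -18, 0, -∞]
  [-15, -17, -14, 0]
D(1):
  [0, 0, -14, -17]
  [-20, 0, -12, -19]
  [4, 4, 0, -13]
  [-15, -15, -14, 0]
D(2):
  [0, 0, -12, -17]
  [-20, 0, -12, -19]
  [4, 4, 0, -13]
  [-15, -15, -14, 0]
D(3):
  [0, 0, -12, -17]
  [-8, 0, -12, -19]
  [4, 4, 0, -13]
  [-10, -10, -14, 0]
D(4):
  [0, 0, -12, -17]
  [-8, 0, -12, -19]
  [4, 4, 0, -13]
  [-10, -10, -14, 0]
Answer: C*[1][2] = -12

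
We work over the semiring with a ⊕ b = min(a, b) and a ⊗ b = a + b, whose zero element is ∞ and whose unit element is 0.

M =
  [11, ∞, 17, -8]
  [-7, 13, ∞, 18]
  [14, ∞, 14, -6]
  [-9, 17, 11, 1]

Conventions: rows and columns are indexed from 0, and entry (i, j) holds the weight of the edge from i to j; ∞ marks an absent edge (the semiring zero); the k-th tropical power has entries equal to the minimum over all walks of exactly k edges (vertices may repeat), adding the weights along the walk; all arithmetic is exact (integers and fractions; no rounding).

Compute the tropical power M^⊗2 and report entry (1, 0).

M^⊗2:
  [-17, 9, 3, -7]
  [4, 26, 10, -15]
  [-15, 11, 5, -5]
  [-8, 18, 8, -17]
Key observation: the optimum is the walk 1->0->0, with weight (-7) + 11 = 4.
Optimal value attained by: walk 1->0->0.
Answer: (M^⊗2)[1][0] = 4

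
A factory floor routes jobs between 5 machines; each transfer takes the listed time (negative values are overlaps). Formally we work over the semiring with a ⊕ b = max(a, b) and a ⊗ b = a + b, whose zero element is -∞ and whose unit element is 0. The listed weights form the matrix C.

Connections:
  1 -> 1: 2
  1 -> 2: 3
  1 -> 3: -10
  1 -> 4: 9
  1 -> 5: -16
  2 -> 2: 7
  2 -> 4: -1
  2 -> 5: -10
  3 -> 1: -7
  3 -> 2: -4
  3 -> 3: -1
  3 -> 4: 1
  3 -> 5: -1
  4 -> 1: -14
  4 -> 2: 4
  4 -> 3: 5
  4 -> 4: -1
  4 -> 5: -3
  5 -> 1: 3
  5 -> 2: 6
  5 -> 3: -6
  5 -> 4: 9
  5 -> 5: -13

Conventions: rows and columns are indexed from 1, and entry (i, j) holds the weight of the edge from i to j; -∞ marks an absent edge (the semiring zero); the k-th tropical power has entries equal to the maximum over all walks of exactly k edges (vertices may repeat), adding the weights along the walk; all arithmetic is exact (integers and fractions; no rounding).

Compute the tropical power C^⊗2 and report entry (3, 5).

C^⊗2:
  [4, 13, 14, 11, 6]
  [-7, 14, 4, 6, -3]
  [2, 5, 6, 8, -2]
  [0, 11, 4, 6, 4]
  [5, 13, 14, 12, 6]
Key observation: the optimum is the walk 3->3->5, with weight (-1) + (-1) = -2.
Optimal value attained by: walk 3->3->5.
Answer: (C^⊗2)[3][5] = -2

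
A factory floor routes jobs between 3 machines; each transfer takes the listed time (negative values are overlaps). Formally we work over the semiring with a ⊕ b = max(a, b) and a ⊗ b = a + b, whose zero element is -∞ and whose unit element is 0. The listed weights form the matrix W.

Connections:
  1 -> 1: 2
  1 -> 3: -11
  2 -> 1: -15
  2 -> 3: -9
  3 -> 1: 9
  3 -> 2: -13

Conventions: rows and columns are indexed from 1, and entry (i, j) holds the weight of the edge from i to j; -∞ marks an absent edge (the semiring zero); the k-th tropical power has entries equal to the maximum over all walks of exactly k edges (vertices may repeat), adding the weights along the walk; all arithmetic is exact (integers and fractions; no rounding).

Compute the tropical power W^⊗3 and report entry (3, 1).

W^⊗2:
  [4, -24, -9]
  [0, -22, -26]
  [11, -∞, -2]
W^⊗3:
  [6, -22, -7]
  [2, -39, -11]
  [13, -15, 0]
Key observation: the optimum is the walk 3->1->1->1, with weight 9 + 2 + 2 = 13.
Optimal value attained by: walk 3->1->1->1.
Answer: (W^⊗3)[3][1] = 13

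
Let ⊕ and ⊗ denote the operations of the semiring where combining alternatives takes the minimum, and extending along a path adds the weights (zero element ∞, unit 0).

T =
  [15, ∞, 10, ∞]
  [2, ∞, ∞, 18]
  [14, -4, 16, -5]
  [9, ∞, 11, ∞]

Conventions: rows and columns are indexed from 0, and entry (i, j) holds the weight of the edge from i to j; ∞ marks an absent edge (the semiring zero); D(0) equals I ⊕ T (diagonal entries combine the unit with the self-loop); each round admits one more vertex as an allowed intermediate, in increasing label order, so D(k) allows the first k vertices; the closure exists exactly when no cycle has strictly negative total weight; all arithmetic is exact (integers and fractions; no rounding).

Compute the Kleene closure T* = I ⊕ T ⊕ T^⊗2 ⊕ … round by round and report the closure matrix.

D(0):
  [0, ∞, 10, ∞]
  [2, 0, ∞, 18]
  [14, -4, 0, -5]
  [9, ∞, 11, 0]
D(1):
  [0, ∞, 10, ∞]
  [2, 0, 12, 18]
  [14, -4, 0, -5]
  [9, ∞, 11, 0]
D(2):
  [0, ∞, 10, ∞]
  [2, 0, 12, 18]
  [-2, -4, 0, -5]
  [9, ∞, 11, 0]
D(3):
  [0, 6, 10, 5]
  [2, 0, 12, 7]
  [-2, -4, 0, -5]
  [9, 7, 11, 0]
D(4):
  [0, 6, 10, 5]
  [2, 0, 12, 7]
  [-2, -4, 0, -5]
  [9, 7, 11, 0]
Answer: T* = [[0, 6, 10, 5], [2, 0, 12, 7], [-2, -4, 0, -5], [9, 7, 11, 0]]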